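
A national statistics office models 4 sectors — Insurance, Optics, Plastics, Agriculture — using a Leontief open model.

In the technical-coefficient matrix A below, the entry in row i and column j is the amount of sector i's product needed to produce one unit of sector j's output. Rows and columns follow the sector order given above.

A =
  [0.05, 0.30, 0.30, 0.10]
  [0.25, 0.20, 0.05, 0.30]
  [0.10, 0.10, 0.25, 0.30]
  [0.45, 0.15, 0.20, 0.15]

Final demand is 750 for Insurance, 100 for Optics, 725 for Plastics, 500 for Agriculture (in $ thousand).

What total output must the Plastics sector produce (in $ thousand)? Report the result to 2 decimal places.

I − A =
  [   0.95    -0.30    -0.30    -0.10]
  [  -0.25     0.80    -0.05    -0.30]
  [  -0.10    -0.10     0.75    -0.30]
  [  -0.45    -0.15    -0.20     0.85]
Compute the cofactors C_ij = (−1)^(i+j)·(3×3 minor ij) of I−A; the adjugate is their transpose:
adj(I−A) = Cᵀ =
  [ 0.415750   0.225500   0.238000   0.212500]
  [ 0.262625   0.446875   0.204375   0.260750]
  [ 0.217500   0.186500   0.459250   0.253500]
  [ 0.317625   0.242125   0.270125   0.476000]
det(I−A) = Σ_j (I−A)_1j·C_1j = (0.95)(0.415750) + (-0.30)(0.262625) + (-0.30)(0.217500) + (-0.10)(0.317625) = 0.2191625
(I − A)⁻¹ = adj(I−A) / det(I−A) ≈
  [   1.8970     1.0289     1.0860     0.9696]
  [   1.1983     2.0390     0.9325     1.1898]
  [   0.9924     0.8510     2.0955     1.1567]
  [   1.4493     1.1048     1.2325     2.1719]
x = (I − A)⁻¹ d = adj(I−A)·d / det(I−A), with det(I−A) = 0.2191625:
  x_I = (0.415750·750 + 0.225500·100 + 0.238000·725 + 0.212500·500) / 0.2191625 = 613.1625 / 0.2191625 ≈ 2797.75
  x_O = (0.262625·750 + 0.446875·100 + 0.204375·725 + 0.260750·500) / 0.2191625 = 520.203125 / 0.2191625 ≈ 2373.60
  x_P = (0.217500·750 + 0.186500·100 + 0.459250·725 + 0.253500·500) / 0.2191625 = 641.48125 / 0.2191625 ≈ 2926.97
  x_A = (0.317625·750 + 0.242125·100 + 0.270125·725 + 0.476000·500) / 0.2191625 = 696.271875 / 0.2191625 ≈ 3176.97

x_P = 2926.97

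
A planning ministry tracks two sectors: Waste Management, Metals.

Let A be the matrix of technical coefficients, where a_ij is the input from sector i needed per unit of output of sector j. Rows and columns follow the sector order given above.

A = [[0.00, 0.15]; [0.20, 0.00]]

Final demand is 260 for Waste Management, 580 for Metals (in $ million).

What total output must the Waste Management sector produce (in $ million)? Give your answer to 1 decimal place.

I − A =
  [   1.00    -0.15]
  [  -0.20     1.00]
det(I−A) = (1.00)(1.00) − (-0.15)(-0.20) = 0.9700
adj(I−A) = [[1.00, 0.15], [0.20, 1.00]]
(I − A)⁻¹ = adj(I−A) / det(I−A) ≈
  [   1.0309     0.1546]
  [   0.2062     1.0309]
x = (I − A)⁻¹ d = adj(I−A)·d / det(I−A), with det(I−A) = 0.9700:
  x_1 = (1.00·260 + 0.15·580) / 0.9700 = 347.00 / 0.9700 ≈ 357.7
  x_2 = (0.20·260 + 1.00·580) / 0.9700 = 632.00 / 0.9700 ≈ 651.5

x_1 = 357.7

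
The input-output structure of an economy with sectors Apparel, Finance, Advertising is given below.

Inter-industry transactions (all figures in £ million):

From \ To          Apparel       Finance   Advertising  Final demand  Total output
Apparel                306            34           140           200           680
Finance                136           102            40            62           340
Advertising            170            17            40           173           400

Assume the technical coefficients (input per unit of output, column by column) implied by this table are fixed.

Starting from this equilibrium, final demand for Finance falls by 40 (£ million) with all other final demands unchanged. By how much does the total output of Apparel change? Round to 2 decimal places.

Technical coefficients a_ij = z_ij / X_j:
  a_11 = 306/680 = 0.45, a_21 = 136/680 = 0.20, a_31 = 170/680 = 0.25
  a_12 = 34/340 = 0.10, a_22 = 102/340 = 0.30, a_32 = 17/340 = 0.05
  a_13 = 140/400 = 0.35, a_23 = 40/400 = 0.10, a_33 = 40/400 = 0.10
I − A =
  [   0.55    -0.10    -0.35]
  [  -0.20     0.70    -0.10]
  [  -0.25    -0.05     0.90]
Cofactors of I−A, C_ij = (−1)^(i+j)·(minor ij) (rows/columns in the sector order above):
  C_11 = (0.70)(0.90) − (-0.10)(-0.05) = 0.6250
  C_12 = −[(-0.20)(0.90) − (-0.10)(-0.25)] = 0.2050
  C_13 = (-0.20)(-0.05) − (0.70)(-0.25) = 0.1850
  C_21 = −[(-0.10)(0.90) − (-0.35)(-0.05)] = 0.1075
  C_22 = (0.55)(0.90) − (-0.35)(-0.25) = 0.4075
  C_23 = −[(0.55)(-0.05) − (-0.10)(-0.25)] = 0.0525
  C_31 = (-0.10)(-0.10) − (-0.35)(0.70) = 0.2550
  C_32 = −[(0.55)(-0.10) − (-0.35)(-0.20)] = 0.1250
  C_33 = (0.55)(0.70) − (-0.10)(-0.20) = 0.3650
det(I−A) = Σ_j (I−A)_1j·C_1j = (0.55)(0.6250) + (-0.10)(0.2050) + (-0.35)(0.1850) = 0.2585
adj(I−A) = Cᵀ =
  [ 0.6250   0.1075   0.2550]
  [ 0.2050   0.4075   0.1250]
  [ 0.1850   0.0525   0.3650]
(I − A)⁻¹ = adj(I−A) / det(I−A) ≈
  [   2.4178     0.4159     0.9865]
  [   0.7930     1.5764     0.4836]
  [   0.7157     0.2031     1.4120]
Δx = (I − A)⁻¹ Δd with Δd having -40 in the Finance component and 0 elsewhere.
So Δx_1 = L_12 · (-40), where L_12 = adj(I−A)_12 / det(I−A) = 0.1075 / 0.2585.
Δx_1 = 0.1075 × (-40) / 0.2585 = -4.30 / 0.2585 ≈ -16.63.

Δx_1 = -16.63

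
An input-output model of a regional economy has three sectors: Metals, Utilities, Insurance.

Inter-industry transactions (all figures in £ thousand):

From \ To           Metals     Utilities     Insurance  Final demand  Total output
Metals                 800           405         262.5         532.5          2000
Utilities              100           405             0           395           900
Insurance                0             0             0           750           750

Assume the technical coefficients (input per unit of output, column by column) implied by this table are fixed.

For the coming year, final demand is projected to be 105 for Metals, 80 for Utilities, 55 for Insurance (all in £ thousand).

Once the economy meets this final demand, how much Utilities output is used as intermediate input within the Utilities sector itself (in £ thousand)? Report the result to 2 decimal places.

Technical coefficients a_ij = z_ij / X_j:
  a_MM = 800/2000 = 0.40, a_UM = 100/2000 = 0.05, a_IM = 0/2000 = 0.00
  a_MU = 405/900 = 0.45, a_UU = 405/900 = 0.45, a_IU = 0/900 = 0.00
  a_MI = 262.5/750 = 0.35, a_UI = 0/750 = 0.00, a_II = 0/750 = 0.00
I − A =
  [   0.60    -0.45    -0.35]
  [  -0.05     0.55     0.00]
  [   0.00     0.00     1.00]
Cofactors of I−A, C_ij = (−1)^(i+j)·(minor ij) (rows/columns in the sector order above):
  C_11 = (0.55)(1.00) − (0.00)(0.00) = 0.5500
  C_12 = −[(-0.05)(1.00) − (0.00)(0.00)] = 0.0500
  C_13 = (-0.05)(0.00) − (0.55)(0.00) = 0.0000
  C_21 = −[(-0.45)(1.00) − (-0.35)(0.00)] = 0.4500
  C_22 = (0.60)(1.00) − (-0.35)(0.00) = 0.6000
  C_23 = −[(0.60)(0.00) − (-0.45)(0.00)] = 0.0000
  C_31 = (-0.45)(0.00) − (-0.35)(0.55) = 0.1925
  C_32 = −[(0.60)(0.00) − (-0.35)(-0.05)] = 0.0175
  C_33 = (0.60)(0.55) − (-0.45)(-0.05) = 0.3075
det(I−A) = Σ_j (I−A)_1j·C_1j = (0.60)(0.5500) + (-0.45)(0.0500) + (-0.35)(0.0000) = 0.3075
adj(I−A) = Cᵀ =
  [ 0.5500   0.4500   0.1925]
  [ 0.0500   0.6000   0.0175]
  [ 0.0000   0.0000   0.3075]
(I − A)⁻¹ = adj(I−A) / det(I−A) ≈
  [   1.7886     1.4634     0.6260]
  [   0.1626     1.9512     0.0569]
  [   0.0000     0.0000     1.0000]
First solve x = (I − A)⁻¹ d = adj(I−A)·d / det(I−A); in particular x_U = (0.0500·105 + 0.6000·80 + 0.0175·55) / 0.3075 = 54.2125 / 0.3075 ≈ 176.3008.
Intermediate flow from U to U: z_UU = a_UU · x_U = 0.45 × 54.2125 / 0.3075 = 24.395625 / 0.3075 ≈ 79.34.

z_UU = 79.34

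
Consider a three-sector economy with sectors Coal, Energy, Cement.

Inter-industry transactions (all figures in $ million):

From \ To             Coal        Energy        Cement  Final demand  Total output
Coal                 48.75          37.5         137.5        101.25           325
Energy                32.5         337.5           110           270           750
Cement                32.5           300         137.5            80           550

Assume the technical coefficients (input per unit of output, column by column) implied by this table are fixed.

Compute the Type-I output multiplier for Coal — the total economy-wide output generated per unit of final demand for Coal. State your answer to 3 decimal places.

Technical coefficients a_ij = z_ij / X_j:
  a_11 = 48.75/325 = 0.15, a_21 = 32.5/325 = 0.10, a_31 = 32.5/325 = 0.10
  a_12 = 37.5/750 = 0.05, a_22 = 337.5/750 = 0.45, a_32 = 300/750 = 0.40
  a_13 = 137.5/550 = 0.25, a_23 = 110/550 = 0.20, a_33 = 137.5/550 = 0.25
I − A =
  [   0.85    -0.05    -0.25]
  [  -0.10     0.55    -0.20]
  [  -0.10    -0.40     0.75]
Cofactors of I−A, C_ij = (−1)^(i+j)·(minor ij) (rows/columns in the sector order above):
  C_11 = (0.55)(0.75) − (-0.20)(-0.40) = 0.3325
  C_12 = −[(-0.10)(0.75) − (-0.20)(-0.10)] = 0.0950
  C_13 = (-0.10)(-0.40) − (0.55)(-0.10) = 0.0950
  C_21 = −[(-0.05)(0.75) − (-0.25)(-0.40)] = 0.1375
  C_22 = (0.85)(0.75) − (-0.25)(-0.10) = 0.6125
  C_23 = −[(0.85)(-0.40) − (-0.05)(-0.10)] = 0.3450
  C_31 = (-0.05)(-0.20) − (-0.25)(0.55) = 0.1475
  C_32 = −[(0.85)(-0.20) − (-0.25)(-0.10)] = 0.1950
  C_33 = (0.85)(0.55) − (-0.05)(-0.10) = 0.4625
det(I−A) = Σ_j (I−A)_1j·C_1j = (0.85)(0.3325) + (-0.05)(0.0950) + (-0.25)(0.0950) = 0.254125
adj(I−A) = Cᵀ =
  [ 0.3325   0.1375   0.1475]
  [ 0.0950   0.6125   0.1950]
  [ 0.0950   0.3450   0.4625]
(I − A)⁻¹ = adj(I−A) / det(I−A) ≈
  [   1.3084     0.5411     0.5804]
  [   0.3738     2.4102     0.7673]
  [   0.3738     1.3576     1.8200]
The output multiplier for sector j is the column-j sum of the Leontief inverse (I − A)⁻¹ = adj(I−A) / det(I−A).
Column 1 of adj(I−A): (0.3325, 0.0950, 0.0950); det(I−A) = 0.254125.
m_1 = (0.3325 + 0.0950 + 0.0950) / 0.254125 = 0.5225 / 0.254125 ≈ 2.056.

m_1 = 2.056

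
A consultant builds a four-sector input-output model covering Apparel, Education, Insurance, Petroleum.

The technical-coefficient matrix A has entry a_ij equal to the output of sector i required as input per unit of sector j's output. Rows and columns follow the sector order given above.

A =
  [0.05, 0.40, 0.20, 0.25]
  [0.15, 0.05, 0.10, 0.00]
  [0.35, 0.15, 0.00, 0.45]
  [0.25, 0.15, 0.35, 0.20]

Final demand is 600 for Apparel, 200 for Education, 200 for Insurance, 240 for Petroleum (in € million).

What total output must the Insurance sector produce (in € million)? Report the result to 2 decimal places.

x_I = 1638.09

I − A =
  [   0.95    -0.40    -0.20    -0.25]
  [  -0.15     0.95    -0.10     0.00]
  [  -0.35    -0.15     1.00    -0.45]
  [  -0.25    -0.15    -0.35     0.80]
Compute the cofactors C_ij = (−1)^(i+j)·(3×3 minor ij) of I−A; the adjugate is their transpose:
adj(I−A) = Cᵀ =
  [ 0.591625   0.345125   0.270875   0.337250]
  [ 0.135625   0.438750   0.106875   0.102500]
  [ 0.401000   0.338875   0.609000   0.467875]
  [ 0.385750   0.338375   0.371125   0.743250]
det(I−A) = Σ_j (I−A)_1j·C_1j = (0.95)(0.591625) + (-0.40)(0.135625) + (-0.20)(0.401000) + (-0.25)(0.385750) = 0.33115625
(I − A)⁻¹ = adj(I−A) / det(I−A) ≈
  [   1.7865     1.0422     0.8180     1.0184]
  [   0.4095     1.3249     0.3227     0.3095]
  [   1.2109     1.0233     1.8390     1.4129]
  [   1.1649     1.0218     1.1207     2.2444]
x = (I − A)⁻¹ d = adj(I−A)·d / det(I−A), with det(I−A) = 0.33115625:
  x_A = (0.591625·600 + 0.345125·200 + 0.270875·200 + 0.337250·240) / 0.33115625 = 559.115 / 0.33115625 ≈ 1688.37
  x_E = (0.135625·600 + 0.438750·200 + 0.106875·200 + 0.102500·240) / 0.33115625 = 215.10 / 0.33115625 ≈ 649.54
  x_I = (0.401000·600 + 0.338875·200 + 0.609000·200 + 0.467875·240) / 0.33115625 = 542.465 / 0.33115625 ≈ 1638.09
  x_P = (0.385750·600 + 0.338375·200 + 0.371125·200 + 0.743250·240) / 0.33115625 = 551.73 / 0.33115625 ≈ 1666.07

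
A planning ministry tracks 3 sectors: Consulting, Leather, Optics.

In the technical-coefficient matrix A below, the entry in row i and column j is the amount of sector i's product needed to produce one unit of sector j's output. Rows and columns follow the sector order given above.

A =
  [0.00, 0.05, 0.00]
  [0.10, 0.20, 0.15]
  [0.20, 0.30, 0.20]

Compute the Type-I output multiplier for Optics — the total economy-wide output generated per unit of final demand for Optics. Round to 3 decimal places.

I − A =
  [   1.00    -0.05     0.00]
  [  -0.10     0.80    -0.15]
  [  -0.20    -0.30     0.80]
Cofactors of I−A, C_ij = (−1)^(i+j)·(minor ij) (rows/columns in the sector order above):
  C_11 = (0.80)(0.80) − (-0.15)(-0.30) = 0.5950
  C_12 = −[(-0.10)(0.80) − (-0.15)(-0.20)] = 0.1100
  C_13 = (-0.10)(-0.30) − (0.80)(-0.20) = 0.1900
  C_21 = −[(-0.05)(0.80) − (0.00)(-0.30)] = 0.0400
  C_22 = (1.00)(0.80) − (0.00)(-0.20) = 0.8000
  C_23 = −[(1.00)(-0.30) − (-0.05)(-0.20)] = 0.3100
  C_31 = (-0.05)(-0.15) − (0.00)(0.80) = 0.0075
  C_32 = −[(1.00)(-0.15) − (0.00)(-0.10)] = 0.1500
  C_33 = (1.00)(0.80) − (-0.05)(-0.10) = 0.7950
det(I−A) = Σ_j (I−A)_1j·C_1j = (1.00)(0.5950) + (-0.05)(0.1100) + (0.00)(0.1900) = 0.5895
adj(I−A) = Cᵀ =
  [ 0.5950   0.0400   0.0075]
  [ 0.1100   0.8000   0.1500]
  [ 0.1900   0.3100   0.7950]
(I − A)⁻¹ = adj(I−A) / det(I−A) ≈
  [   1.0093     0.0679     0.0127]
  [   0.1866     1.3571     0.2545]
  [   0.3223     0.5259     1.3486]
The output multiplier for sector j is the column-j sum of the Leontief inverse (I − A)⁻¹ = adj(I−A) / det(I−A).
Column 3 of adj(I−A): (0.0075, 0.1500, 0.7950); det(I−A) = 0.5895.
m_3 = (0.0075 + 0.1500 + 0.7950) / 0.5895 = 0.9525 / 0.5895 ≈ 1.616.

m_3 = 1.616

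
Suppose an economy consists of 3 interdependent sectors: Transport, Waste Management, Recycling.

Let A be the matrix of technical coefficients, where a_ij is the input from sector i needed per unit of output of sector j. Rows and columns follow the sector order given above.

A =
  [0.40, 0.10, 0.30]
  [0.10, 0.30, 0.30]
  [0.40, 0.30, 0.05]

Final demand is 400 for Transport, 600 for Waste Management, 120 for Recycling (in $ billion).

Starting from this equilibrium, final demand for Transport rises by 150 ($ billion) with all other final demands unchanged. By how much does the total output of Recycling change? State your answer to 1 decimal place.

Δx_3 = 201.7

I − A =
  [   0.60    -0.10    -0.30]
  [  -0.10     0.70    -0.30]
  [  -0.40    -0.30     0.95]
Cofactors of I−A, C_ij = (−1)^(i+j)·(minor ij) (rows/columns in the sector order above):
  C_11 = (0.70)(0.95) − (-0.30)(-0.30) = 0.5750
  C_12 = −[(-0.10)(0.95) − (-0.30)(-0.40)] = 0.2150
  C_13 = (-0.10)(-0.30) − (0.70)(-0.40) = 0.3100
  C_21 = −[(-0.10)(0.95) − (-0.30)(-0.30)] = 0.1850
  C_22 = (0.60)(0.95) − (-0.30)(-0.40) = 0.4500
  C_23 = −[(0.60)(-0.30) − (-0.10)(-0.40)] = 0.2200
  C_31 = (-0.10)(-0.30) − (-0.30)(0.70) = 0.2400
  C_32 = −[(0.60)(-0.30) − (-0.30)(-0.10)] = 0.2100
  C_33 = (0.60)(0.70) − (-0.10)(-0.10) = 0.4100
det(I−A) = Σ_j (I−A)_1j·C_1j = (0.60)(0.5750) + (-0.10)(0.2150) + (-0.30)(0.3100) = 0.2305
adj(I−A) = Cᵀ =
  [ 0.5750   0.1850   0.2400]
  [ 0.2150   0.4500   0.2100]
  [ 0.3100   0.2200   0.4100]
(I − A)⁻¹ = adj(I−A) / det(I−A) ≈
  [   2.4946     0.8026     1.0412]
  [   0.9328     1.9523     0.9111]
  [   1.3449     0.9544     1.7787]
Δx = (I − A)⁻¹ Δd with Δd having +150 in the Transport component and 0 elsewhere.
So Δx_3 = L_31 · (+150), where L_31 = adj(I−A)_31 / det(I−A) = 0.3100 / 0.2305.
Δx_3 = 0.3100 × (+150) / 0.2305 = 46.50 / 0.2305 ≈ 201.7.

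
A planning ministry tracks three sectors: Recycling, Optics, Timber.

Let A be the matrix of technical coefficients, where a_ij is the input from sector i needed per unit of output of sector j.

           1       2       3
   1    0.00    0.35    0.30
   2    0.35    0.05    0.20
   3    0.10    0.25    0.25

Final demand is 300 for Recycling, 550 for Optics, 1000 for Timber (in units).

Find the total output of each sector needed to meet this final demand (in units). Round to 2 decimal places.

x_1 = 1452.96, x_2 = 1544.09, x_3 = 2041.76

I − A =
  [   1.00    -0.35    -0.30]
  [  -0.35     0.95    -0.20]
  [  -0.10    -0.25     0.75]
Cofactors of I−A, C_ij = (−1)^(i+j)·(minor ij) (rows/columns in the sector order above):
  C_11 = (0.95)(0.75) − (-0.20)(-0.25) = 0.6625
  C_12 = −[(-0.35)(0.75) − (-0.20)(-0.10)] = 0.2825
  C_13 = (-0.35)(-0.25) − (0.95)(-0.10) = 0.1825
  C_21 = −[(-0.35)(0.75) − (-0.30)(-0.25)] = 0.3375
  C_22 = (1.00)(0.75) − (-0.30)(-0.10) = 0.7200
  C_23 = −[(1.00)(-0.25) − (-0.35)(-0.10)] = 0.2850
  C_31 = (-0.35)(-0.20) − (-0.30)(0.95) = 0.3550
  C_32 = −[(1.00)(-0.20) − (-0.30)(-0.35)] = 0.3050
  C_33 = (1.00)(0.95) − (-0.35)(-0.35) = 0.8275
det(I−A) = Σ_j (I−A)_1j·C_1j = (1.00)(0.6625) + (-0.35)(0.2825) + (-0.30)(0.1825) = 0.508875
adj(I−A) = Cᵀ =
  [ 0.6625   0.3375   0.3550]
  [ 0.2825   0.7200   0.3050]
  [ 0.1825   0.2850   0.8275]
(I − A)⁻¹ = adj(I−A) / det(I−A) ≈
  [   1.3019     0.6632     0.6976]
  [   0.5551     1.4149     0.5994]
  [   0.3586     0.5601     1.6261]
x = (I − A)⁻¹ d = adj(I−A)·d / det(I−A), with det(I−A) = 0.508875:
  x_1 = (0.6625·300 + 0.3375·550 + 0.3550·1000) / 0.508875 = 739.375 / 0.508875 ≈ 1452.96
  x_2 = (0.2825·300 + 0.7200·550 + 0.3050·1000) / 0.508875 = 785.75 / 0.508875 ≈ 1544.09
  x_3 = (0.1825·300 + 0.2850·550 + 0.8275·1000) / 0.508875 = 1039.00 / 0.508875 ≈ 2041.76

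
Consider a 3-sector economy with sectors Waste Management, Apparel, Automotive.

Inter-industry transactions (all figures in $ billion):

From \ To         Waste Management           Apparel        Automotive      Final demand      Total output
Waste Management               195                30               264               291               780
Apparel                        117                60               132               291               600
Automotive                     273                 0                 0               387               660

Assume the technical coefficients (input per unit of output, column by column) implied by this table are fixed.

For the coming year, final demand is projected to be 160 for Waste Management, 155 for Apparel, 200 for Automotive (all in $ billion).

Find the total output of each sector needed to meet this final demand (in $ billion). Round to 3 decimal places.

x_1 = 419.610, x_2 = 319.238, x_3 = 346.863

Technical coefficients a_ij = z_ij / X_j:
  a_11 = 195/780 = 0.25, a_21 = 117/780 = 0.15, a_31 = 273/780 = 0.35
  a_12 = 30/600 = 0.05, a_22 = 60/600 = 0.10, a_32 = 0/600 = 0.00
  a_13 = 264/660 = 0.40, a_23 = 132/660 = 0.20, a_33 = 0/660 = 0.00
I − A =
  [   0.75    -0.05    -0.40]
  [  -0.15     0.90    -0.20]
  [  -0.35     0.00     1.00]
Cofactors of I−A, C_ij = (−1)^(i+j)·(minor ij) (rows/columns in the sector order above):
  C_11 = (0.90)(1.00) − (-0.20)(0.00) = 0.9000
  C_12 = −[(-0.15)(1.00) − (-0.20)(-0.35)] = 0.2200
  C_13 = (-0.15)(0.00) − (0.90)(-0.35) = 0.3150
  C_21 = −[(-0.05)(1.00) − (-0.40)(0.00)] = 0.0500
  C_22 = (0.75)(1.00) − (-0.40)(-0.35) = 0.6100
  C_23 = −[(0.75)(0.00) − (-0.05)(-0.35)] = 0.0175
  C_31 = (-0.05)(-0.20) − (-0.40)(0.90) = 0.3700
  C_32 = −[(0.75)(-0.20) − (-0.40)(-0.15)] = 0.2100
  C_33 = (0.75)(0.90) − (-0.05)(-0.15) = 0.6675
det(I−A) = Σ_j (I−A)_1j·C_1j = (0.75)(0.9000) + (-0.05)(0.2200) + (-0.40)(0.3150) = 0.5380
adj(I−A) = Cᵀ =
  [ 0.9000   0.0500   0.3700]
  [ 0.2200   0.6100   0.2100]
  [ 0.3150   0.0175   0.6675]
(I − A)⁻¹ = adj(I−A) / det(I−A) ≈
  [   1.6729     0.0929     0.6877]
  [   0.4089     1.1338     0.3903]
  [   0.5855     0.0325     1.2407]
x = (I − A)⁻¹ d = adj(I−A)·d / det(I−A), with det(I−A) = 0.5380:
  x_1 = (0.9000·160 + 0.0500·155 + 0.3700·200) / 0.5380 = 225.75 / 0.5380 ≈ 419.610
  x_2 = (0.2200·160 + 0.6100·155 + 0.2100·200) / 0.5380 = 171.75 / 0.5380 ≈ 319.238
  x_3 = (0.3150·160 + 0.0175·155 + 0.6675·200) / 0.5380 = 186.6125 / 0.5380 ≈ 346.863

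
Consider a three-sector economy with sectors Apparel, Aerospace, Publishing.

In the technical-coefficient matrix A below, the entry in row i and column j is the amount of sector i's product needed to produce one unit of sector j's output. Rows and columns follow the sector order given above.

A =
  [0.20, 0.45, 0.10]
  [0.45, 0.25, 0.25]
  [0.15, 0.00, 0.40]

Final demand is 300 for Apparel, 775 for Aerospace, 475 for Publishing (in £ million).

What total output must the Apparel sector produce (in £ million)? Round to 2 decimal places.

I − A =
  [   0.80    -0.45    -0.10]
  [  -0.45     0.75    -0.25]
  [  -0.15     0.00     0.60]
Cofactors of I−A, C_ij = (−1)^(i+j)·(minor ij) (rows/columns in the sector order above):
  C_11 = (0.75)(0.60) − (-0.25)(0.00) = 0.4500
  C_12 = −[(-0.45)(0.60) − (-0.25)(-0.15)] = 0.3075
  C_13 = (-0.45)(0.00) − (0.75)(-0.15) = 0.1125
  C_21 = −[(-0.45)(0.60) − (-0.10)(0.00)] = 0.2700
  C_22 = (0.80)(0.60) − (-0.10)(-0.15) = 0.4650
  C_23 = −[(0.80)(0.00) − (-0.45)(-0.15)] = 0.0675
  C_31 = (-0.45)(-0.25) − (-0.10)(0.75) = 0.1875
  C_32 = −[(0.80)(-0.25) − (-0.10)(-0.45)] = 0.2450
  C_33 = (0.80)(0.75) − (-0.45)(-0.45) = 0.3975
det(I−A) = Σ_j (I−A)_1j·C_1j = (0.80)(0.4500) + (-0.45)(0.3075) + (-0.10)(0.1125) = 0.210375
adj(I−A) = Cᵀ =
  [ 0.4500   0.2700   0.1875]
  [ 0.3075   0.4650   0.2450]
  [ 0.1125   0.0675   0.3975]
(I − A)⁻¹ = adj(I−A) / det(I−A) ≈
  [   2.1390     1.2834     0.8913]
  [   1.4617     2.2103     1.1646]
  [   0.5348     0.3209     1.8895]
x = (I − A)⁻¹ d = adj(I−A)·d / det(I−A), with det(I−A) = 0.210375:
  x_1 = (0.4500·300 + 0.2700·775 + 0.1875·475) / 0.210375 = 433.3125 / 0.210375 ≈ 2059.71
  x_2 = (0.3075·300 + 0.4650·775 + 0.2450·475) / 0.210375 = 569.00 / 0.210375 ≈ 2704.69
  x_3 = (0.1125·300 + 0.0675·775 + 0.3975·475) / 0.210375 = 274.875 / 0.210375 ≈ 1306.60

x_1 = 2059.71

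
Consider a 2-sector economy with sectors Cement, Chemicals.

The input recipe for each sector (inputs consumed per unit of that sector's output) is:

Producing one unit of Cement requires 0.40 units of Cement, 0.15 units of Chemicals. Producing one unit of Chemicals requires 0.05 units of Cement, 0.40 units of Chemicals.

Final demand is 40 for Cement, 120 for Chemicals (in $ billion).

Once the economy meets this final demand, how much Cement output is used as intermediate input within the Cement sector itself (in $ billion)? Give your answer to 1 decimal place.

I − A =
  [   0.60    -0.05]
  [  -0.15     0.60]
det(I−A) = (0.60)(0.60) − (-0.05)(-0.15) = 0.3525
adj(I−A) = [[0.60, 0.05], [0.15, 0.60]]
(I − A)⁻¹ = adj(I−A) / det(I−A) ≈
  [   1.7021     0.1418]
  [   0.4255     1.7021]
First solve x = (I − A)⁻¹ d = adj(I−A)·d / det(I−A); in particular x_1 = (0.60·40 + 0.05·120) / 0.3525 = 30.00 / 0.3525 ≈ 85.106.
Intermediate flow from 1 to 1: z_11 = a_11 · x_1 = 0.40 × 30.00 / 0.3525 = 12.00 / 0.3525 ≈ 34.0.

z_11 = 34.0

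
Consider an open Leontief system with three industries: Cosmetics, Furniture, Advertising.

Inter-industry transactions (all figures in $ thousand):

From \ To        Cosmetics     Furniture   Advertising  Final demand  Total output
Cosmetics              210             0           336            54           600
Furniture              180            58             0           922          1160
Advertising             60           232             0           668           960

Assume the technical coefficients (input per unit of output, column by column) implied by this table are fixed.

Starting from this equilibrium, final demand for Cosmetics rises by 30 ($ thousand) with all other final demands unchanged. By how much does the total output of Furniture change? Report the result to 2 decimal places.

Technical coefficients a_ij = z_ij / X_j:
  a_11 = 210/600 = 0.35, a_21 = 180/600 = 0.30, a_31 = 60/600 = 0.10
  a_12 = 0/1160 = 0.00, a_22 = 58/1160 = 0.05, a_32 = 232/1160 = 0.20
  a_13 = 336/960 = 0.35, a_23 = 0/960 = 0.00, a_33 = 0/960 = 0.00
I − A =
  [   0.65     0.00    -0.35]
  [  -0.30     0.95     0.00]
  [  -0.10    -0.20     1.00]
Cofactors of I−A, C_ij = (−1)^(i+j)·(minor ij) (rows/columns in the sector order above):
  C_11 = (0.95)(1.00) − (0.00)(-0.20) = 0.9500
  C_12 = −[(-0.30)(1.00) − (0.00)(-0.10)] = 0.3000
  C_13 = (-0.30)(-0.20) − (0.95)(-0.10) = 0.1550
  C_21 = −[(0.00)(1.00) − (-0.35)(-0.20)] = 0.0700
  C_22 = (0.65)(1.00) − (-0.35)(-0.10) = 0.6150
  C_23 = −[(0.65)(-0.20) − (0.00)(-0.10)] = 0.1300
  C_31 = (0.00)(0.00) − (-0.35)(0.95) = 0.3325
  C_32 = −[(0.65)(0.00) − (-0.35)(-0.30)] = 0.1050
  C_33 = (0.65)(0.95) − (0.00)(-0.30) = 0.6175
det(I−A) = Σ_j (I−A)_1j·C_1j = (0.65)(0.9500) + (0.00)(0.3000) + (-0.35)(0.1550) = 0.56325
adj(I−A) = Cᵀ =
  [ 0.9500   0.0700   0.3325]
  [ 0.3000   0.6150   0.1050]
  [ 0.1550   0.1300   0.6175]
(I − A)⁻¹ = adj(I−A) / det(I−A) ≈
  [   1.6866     0.1243     0.5903]
  [   0.5326     1.0919     0.1864]
  [   0.2752     0.2308     1.0963]
Δx = (I − A)⁻¹ Δd with Δd having +30 in the Cosmetics component and 0 elsewhere.
So Δx_2 = L_21 · (+30), where L_21 = adj(I−A)_21 / det(I−A) = 0.3000 / 0.56325.
Δx_2 = 0.3000 × (+30) / 0.56325 = 9.00 / 0.56325 ≈ 15.98.

Δx_2 = 15.98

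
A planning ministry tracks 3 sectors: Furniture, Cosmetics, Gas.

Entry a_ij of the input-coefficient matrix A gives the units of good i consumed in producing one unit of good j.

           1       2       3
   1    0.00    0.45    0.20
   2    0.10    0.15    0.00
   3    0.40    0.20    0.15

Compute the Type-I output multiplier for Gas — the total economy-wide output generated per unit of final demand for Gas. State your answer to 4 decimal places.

I − A =
  [   1.00    -0.45    -0.20]
  [  -0.10     0.85     0.00]
  [  -0.40    -0.20     0.85]
Cofactors of I−A, C_ij = (−1)^(i+j)·(minor ij) (rows/columns in the sector order above):
  C_11 = (0.85)(0.85) − (0.00)(-0.20) = 0.7225
  C_12 = −[(-0.10)(0.85) − (0.00)(-0.40)] = 0.0850
  C_13 = (-0.10)(-0.20) − (0.85)(-0.40) = 0.3600
  C_21 = −[(-0.45)(0.85) − (-0.20)(-0.20)] = 0.4225
  C_22 = (1.00)(0.85) − (-0.20)(-0.40) = 0.7700
  C_23 = −[(1.00)(-0.20) − (-0.45)(-0.40)] = 0.3800
  C_31 = (-0.45)(0.00) − (-0.20)(0.85) = 0.1700
  C_32 = −[(1.00)(0.00) − (-0.20)(-0.10)] = 0.0200
  C_33 = (1.00)(0.85) − (-0.45)(-0.10) = 0.8050
det(I−A) = Σ_j (I−A)_1j·C_1j = (1.00)(0.7225) + (-0.45)(0.0850) + (-0.20)(0.3600) = 0.61225
adj(I−A) = Cᵀ =
  [ 0.7225   0.4225   0.1700]
  [ 0.0850   0.7700   0.0200]
  [ 0.3600   0.3800   0.8050]
(I − A)⁻¹ = adj(I−A) / det(I−A) ≈
  [   1.18007     0.69008     0.27766]
  [   0.13883     1.25766     0.03267]
  [   0.58800     0.62066     1.31482]
The output multiplier for sector j is the column-j sum of the Leontief inverse (I − A)⁻¹ = adj(I−A) / det(I−A).
Column 3 of adj(I−A): (0.1700, 0.0200, 0.8050); det(I−A) = 0.61225.
m_3 = (0.1700 + 0.0200 + 0.8050) / 0.61225 = 0.995 / 0.61225 ≈ 1.6252.

m_3 = 1.6252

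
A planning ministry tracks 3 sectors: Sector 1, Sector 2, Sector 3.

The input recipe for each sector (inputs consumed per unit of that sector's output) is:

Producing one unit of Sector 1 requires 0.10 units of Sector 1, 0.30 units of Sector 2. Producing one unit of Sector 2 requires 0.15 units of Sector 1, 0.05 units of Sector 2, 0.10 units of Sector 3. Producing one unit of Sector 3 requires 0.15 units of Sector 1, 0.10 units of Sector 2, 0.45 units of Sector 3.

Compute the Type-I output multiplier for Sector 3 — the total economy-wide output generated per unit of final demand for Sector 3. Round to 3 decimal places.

I − A =
  [   0.90    -0.15    -0.15]
  [  -0.30     0.95    -0.10]
  [   0.00    -0.10     0.55]
Cofactors of I−A, C_ij = (−1)^(i+j)·(minor ij) (rows/columns in the sector order above):
  C_11 = (0.95)(0.55) − (-0.10)(-0.10) = 0.5125
  C_12 = −[(-0.30)(0.55) − (-0.10)(0.00)] = 0.1650
  C_13 = (-0.30)(-0.10) − (0.95)(0.00) = 0.0300
  C_21 = −[(-0.15)(0.55) − (-0.15)(-0.10)] = 0.0975
  C_22 = (0.90)(0.55) − (-0.15)(0.00) = 0.4950
  C_23 = −[(0.90)(-0.10) − (-0.15)(0.00)] = 0.0900
  C_31 = (-0.15)(-0.10) − (-0.15)(0.95) = 0.1575
  C_32 = −[(0.90)(-0.10) − (-0.15)(-0.30)] = 0.1350
  C_33 = (0.90)(0.95) − (-0.15)(-0.30) = 0.8100
det(I−A) = Σ_j (I−A)_1j·C_1j = (0.90)(0.5125) + (-0.15)(0.1650) + (-0.15)(0.0300) = 0.4320
adj(I−A) = Cᵀ =
  [ 0.5125   0.0975   0.1575]
  [ 0.1650   0.4950   0.1350]
  [ 0.0300   0.0900   0.8100]
(I − A)⁻¹ = adj(I−A) / det(I−A) ≈
  [   1.1863     0.2257     0.3646]
  [   0.3819     1.1458     0.3125]
  [   0.0694     0.2083     1.8750]
The output multiplier for sector j is the column-j sum of the Leontief inverse (I − A)⁻¹ = adj(I−A) / det(I−A).
Column 3 of adj(I−A): (0.1575, 0.1350, 0.8100); det(I−A) = 0.4320.
m_3 = (0.1575 + 0.1350 + 0.8100) / 0.4320 = 1.1025 / 0.4320 ≈ 2.552.

m_3 = 2.552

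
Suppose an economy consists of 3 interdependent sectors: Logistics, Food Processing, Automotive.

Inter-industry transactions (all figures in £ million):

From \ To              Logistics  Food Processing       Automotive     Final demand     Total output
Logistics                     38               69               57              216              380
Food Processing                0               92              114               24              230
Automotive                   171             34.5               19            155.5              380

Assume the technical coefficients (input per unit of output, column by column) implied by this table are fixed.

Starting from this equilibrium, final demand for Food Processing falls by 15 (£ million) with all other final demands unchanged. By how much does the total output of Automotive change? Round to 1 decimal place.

Technical coefficients a_ij = z_ij / X_j:
  a_LL = 38/380 = 0.10, a_FL = 0/380 = 0.00, a_AL = 171/380 = 0.45
  a_LF = 69/230 = 0.30, a_FF = 92/230 = 0.40, a_AF = 34.5/230 = 0.15
  a_LA = 57/380 = 0.15, a_FA = 114/380 = 0.30, a_AA = 19/380 = 0.05
I − A =
  [   0.90    -0.30    -0.15]
  [   0.00     0.60    -0.30]
  [  -0.45    -0.15     0.95]
Cofactors of I−A, C_ij = (−1)^(i+j)·(minor ij) (rows/columns in the sector order above):
  C_11 = (0.60)(0.95) − (-0.30)(-0.15) = 0.5250
  C_12 = −[(0.00)(0.95) − (-0.30)(-0.45)] = 0.1350
  C_13 = (0.00)(-0.15) − (0.60)(-0.45) = 0.2700
  C_21 = −[(-0.30)(0.95) − (-0.15)(-0.15)] = 0.3075
  C_22 = (0.90)(0.95) − (-0.15)(-0.45) = 0.7875
  C_23 = −[(0.90)(-0.15) − (-0.30)(-0.45)] = 0.2700
  C_31 = (-0.30)(-0.30) − (-0.15)(0.60) = 0.1800
  C_32 = −[(0.90)(-0.30) − (-0.15)(0.00)] = 0.2700
  C_33 = (0.90)(0.60) − (-0.30)(0.00) = 0.5400
det(I−A) = Σ_j (I−A)_1j·C_1j = (0.90)(0.5250) + (-0.30)(0.1350) + (-0.15)(0.2700) = 0.3915
adj(I−A) = Cᵀ =
  [ 0.5250   0.3075   0.1800]
  [ 0.1350   0.7875   0.2700]
  [ 0.2700   0.2700   0.5400]
(I − A)⁻¹ = adj(I−A) / det(I−A) ≈
  [   1.3410     0.7854     0.4598]
  [   0.3448     2.0115     0.6897]
  [   0.6897     0.6897     1.3793]
Δx = (I − A)⁻¹ Δd with Δd having -15 in the Food Processing component and 0 elsewhere.
So Δx_A = L_AF · (-15), where L_AF = adj(I−A)_AF / det(I−A) = 0.2700 / 0.3915.
Δx_A = 0.2700 × (-15) / 0.3915 = -4.05 / 0.3915 ≈ -10.3.

Δx_A = -10.3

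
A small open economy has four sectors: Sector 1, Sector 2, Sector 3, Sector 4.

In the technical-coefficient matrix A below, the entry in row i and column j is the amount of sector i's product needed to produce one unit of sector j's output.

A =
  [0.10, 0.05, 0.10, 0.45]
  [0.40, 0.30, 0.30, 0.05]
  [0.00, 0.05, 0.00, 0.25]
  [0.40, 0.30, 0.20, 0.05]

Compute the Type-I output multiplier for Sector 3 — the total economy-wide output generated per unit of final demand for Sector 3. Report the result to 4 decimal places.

I − A =
  [   0.90    -0.05    -0.10    -0.45]
  [  -0.40     0.70    -0.30    -0.05]
  [   0.00    -0.05     1.00    -0.25]
  [  -0.40    -0.30    -0.20     0.95]
Compute the cofactors C_ij = (−1)^(i+j)·(3×3 minor ij) of I−A; the adjugate is their transpose:
adj(I−A) = Cᵀ =
  [ 0.57775   0.19675   0.18325   0.33225]
  [ 0.41000   0.62000   0.28750   0.30250]
  [ 0.12000   0.10625   0.38500   0.16375]
  [ 0.39800   0.30100   0.24900   0.59450]
det(I−A) = Σ_j (I−A)_1j·C_1j = (0.90)(0.57775) + (-0.05)(0.41000) + (-0.10)(0.12000) + (-0.45)(0.39800) = 0.308375
(I − A)⁻¹ = adj(I−A) / det(I−A) ≈
  [   1.87353     0.63802     0.59424     1.07742]
  [   1.32955     2.01054     0.93231     0.98095]
  [   0.38914     0.34455     1.24848     0.53101]
  [   1.29064     0.97608     0.80746     1.92785]
The output multiplier for sector j is the column-j sum of the Leontief inverse (I − A)⁻¹ = adj(I−A) / det(I−A).
Column 3 of adj(I−A): (0.18325, 0.28750, 0.38500, 0.24900); det(I−A) = 0.308375.
m_3 = (0.18325 + 0.28750 + 0.38500 + 0.24900) / 0.308375 = 1.10475 / 0.308375 ≈ 3.5825.

m_3 = 3.5825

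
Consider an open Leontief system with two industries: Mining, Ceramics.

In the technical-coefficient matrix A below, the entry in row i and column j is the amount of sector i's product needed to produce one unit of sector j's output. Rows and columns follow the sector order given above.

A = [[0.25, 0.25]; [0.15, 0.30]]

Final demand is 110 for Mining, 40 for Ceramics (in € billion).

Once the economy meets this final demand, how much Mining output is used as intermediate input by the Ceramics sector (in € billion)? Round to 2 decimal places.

I − A =
  [   0.75    -0.25]
  [  -0.15     0.70]
det(I−A) = (0.75)(0.70) − (-0.25)(-0.15) = 0.4875
adj(I−A) = [[0.70, 0.25], [0.15, 0.75]]
(I − A)⁻¹ = adj(I−A) / det(I−A) ≈
  [   1.4359     0.5128]
  [   0.3077     1.5385]
First solve x = (I − A)⁻¹ d = adj(I−A)·d / det(I−A); in particular x_C = (0.15·110 + 0.75·40) / 0.4875 = 46.50 / 0.4875 ≈ 95.3846.
Intermediate flow from M to C: z_MC = a_MC · x_C = 0.25 × 46.50 / 0.4875 = 11.625 / 0.4875 ≈ 23.85.

z_MC = 23.85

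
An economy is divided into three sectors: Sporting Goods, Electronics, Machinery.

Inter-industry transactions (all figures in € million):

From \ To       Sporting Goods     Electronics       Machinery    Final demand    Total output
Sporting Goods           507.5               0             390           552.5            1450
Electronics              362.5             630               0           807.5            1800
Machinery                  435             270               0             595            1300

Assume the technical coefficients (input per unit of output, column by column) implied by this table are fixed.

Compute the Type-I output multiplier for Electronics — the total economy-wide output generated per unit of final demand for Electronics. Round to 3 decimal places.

Technical coefficients a_ij = z_ij / X_j:
  a_11 = 507.5/1450 = 0.35, a_21 = 362.5/1450 = 0.25, a_31 = 435/1450 = 0.30
  a_12 = 0/1800 = 0.00, a_22 = 630/1800 = 0.35, a_32 = 270/1800 = 0.15
  a_13 = 390/1300 = 0.30, a_23 = 0/1300 = 0.00, a_33 = 0/1300 = 0.00
I − A =
  [   0.65     0.00    -0.30]
  [  -0.25     0.65     0.00]
  [  -0.30    -0.15     1.00]
Cofactors of I−A, C_ij = (−1)^(i+j)·(minor ij) (rows/columns in the sector order above):
  C_11 = (0.65)(1.00) − (0.00)(-0.15) = 0.6500
  C_12 = −[(-0.25)(1.00) − (0.00)(-0.30)] = 0.2500
  C_13 = (-0.25)(-0.15) − (0.65)(-0.30) = 0.2325
  C_21 = −[(0.00)(1.00) − (-0.30)(-0.15)] = 0.0450
  C_22 = (0.65)(1.00) − (-0.30)(-0.30) = 0.5600
  C_23 = −[(0.65)(-0.15) − (0.00)(-0.30)] = 0.0975
  C_31 = (0.00)(0.00) − (-0.30)(0.65) = 0.1950
  C_32 = −[(0.65)(0.00) − (-0.30)(-0.25)] = 0.0750
  C_33 = (0.65)(0.65) − (0.00)(-0.25) = 0.4225
det(I−A) = Σ_j (I−A)_1j·C_1j = (0.65)(0.6500) + (0.00)(0.2500) + (-0.30)(0.2325) = 0.35275
adj(I−A) = Cᵀ =
  [ 0.6500   0.0450   0.1950]
  [ 0.2500   0.5600   0.0750]
  [ 0.2325   0.0975   0.4225]
(I − A)⁻¹ = adj(I−A) / det(I−A) ≈
  [   1.8427     0.1276     0.5528]
  [   0.7087     1.5875     0.2126]
  [   0.6591     0.2764     1.1977]
The output multiplier for sector j is the column-j sum of the Leontief inverse (I − A)⁻¹ = adj(I−A) / det(I−A).
Column 2 of adj(I−A): (0.0450, 0.5600, 0.0975); det(I−A) = 0.35275.
m_2 = (0.0450 + 0.5600 + 0.0975) / 0.35275 = 0.7025 / 0.35275 ≈ 1.991.

m_2 = 1.991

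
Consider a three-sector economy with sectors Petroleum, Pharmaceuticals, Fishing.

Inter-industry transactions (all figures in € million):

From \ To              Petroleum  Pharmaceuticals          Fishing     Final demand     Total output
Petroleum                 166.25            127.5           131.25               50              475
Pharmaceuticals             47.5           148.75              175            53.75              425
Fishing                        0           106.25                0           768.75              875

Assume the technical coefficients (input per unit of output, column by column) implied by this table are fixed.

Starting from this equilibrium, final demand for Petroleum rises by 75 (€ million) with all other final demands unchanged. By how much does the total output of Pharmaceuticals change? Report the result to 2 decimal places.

Technical coefficients a_ij = z_ij / X_j:
  a_11 = 166.25/475 = 0.35, a_21 = 47.5/475 = 0.10, a_31 = 0/475 = 0.00
  a_12 = 127.5/425 = 0.30, a_22 = 148.75/425 = 0.35, a_32 = 106.25/425 = 0.25
  a_13 = 131.25/875 = 0.15, a_23 = 175/875 = 0.20, a_33 = 0/875 = 0.00
I − A =
  [   0.65    -0.30    -0.15]
  [  -0.10     0.65    -0.20]
  [   0.00    -0.25     1.00]
Cofactors of I−A, C_ij = (−1)^(i+j)·(minor ij) (rows/columns in the sector order above):
  C_11 = (0.65)(1.00) − (-0.20)(-0.25) = 0.6000
  C_12 = −[(-0.10)(1.00) − (-0.20)(0.00)] = 0.1000
  C_13 = (-0.10)(-0.25) − (0.65)(0.00) = 0.0250
  C_21 = −[(-0.30)(1.00) − (-0.15)(-0.25)] = 0.3375
  C_22 = (0.65)(1.00) − (-0.15)(0.00) = 0.6500
  C_23 = −[(0.65)(-0.25) − (-0.30)(0.00)] = 0.1625
  C_31 = (-0.30)(-0.20) − (-0.15)(0.65) = 0.1575
  C_32 = −[(0.65)(-0.20) − (-0.15)(-0.10)] = 0.1450
  C_33 = (0.65)(0.65) − (-0.30)(-0.10) = 0.3925
det(I−A) = Σ_j (I−A)_1j·C_1j = (0.65)(0.6000) + (-0.30)(0.1000) + (-0.15)(0.0250) = 0.35625
adj(I−A) = Cᵀ =
  [ 0.6000   0.3375   0.1575]
  [ 0.1000   0.6500   0.1450]
  [ 0.0250   0.1625   0.3925]
(I − A)⁻¹ = adj(I−A) / det(I−A) ≈
  [   1.6842     0.9474     0.4421]
  [   0.2807     1.8246     0.4070]
  [   0.0702     0.4561     1.1018]
Δx = (I − A)⁻¹ Δd with Δd having +75 in the Petroleum component and 0 elsewhere.
So Δx_2 = L_21 · (+75), where L_21 = adj(I−A)_21 / det(I−A) = 0.1000 / 0.35625.
Δx_2 = 0.1000 × (+75) / 0.35625 = 7.50 / 0.35625 ≈ 21.05.

Δx_2 = 21.05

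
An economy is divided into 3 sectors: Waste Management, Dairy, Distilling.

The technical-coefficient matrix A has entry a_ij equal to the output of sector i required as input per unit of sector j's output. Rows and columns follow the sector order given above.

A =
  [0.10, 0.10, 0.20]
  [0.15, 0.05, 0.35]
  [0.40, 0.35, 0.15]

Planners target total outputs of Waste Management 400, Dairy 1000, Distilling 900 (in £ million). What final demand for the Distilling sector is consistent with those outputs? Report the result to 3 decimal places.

d_3 = 255.000

I − A =
  [   0.90    -0.10    -0.20]
  [  -0.15     0.95    -0.35]
  [  -0.40    -0.35     0.85]
d = (I − A) x:
  d_1 = (+0.90)·400 + (-0.10)·1000 + (-0.20)·900 = 80.000
  d_2 = (-0.15)·400 + (+0.95)·1000 + (-0.35)·900 = 575.000
  d_3 = (-0.40)·400 + (-0.35)·1000 + (+0.85)·900 = 255.000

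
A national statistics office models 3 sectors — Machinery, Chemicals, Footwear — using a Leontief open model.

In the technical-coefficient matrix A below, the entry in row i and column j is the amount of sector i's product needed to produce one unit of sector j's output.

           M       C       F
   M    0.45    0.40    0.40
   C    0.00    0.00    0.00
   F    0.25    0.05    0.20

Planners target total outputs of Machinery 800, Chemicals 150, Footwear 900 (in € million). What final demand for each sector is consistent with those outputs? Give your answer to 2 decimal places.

d_M = 20.00, d_C = 150.00, d_F = 512.50

I − A =
  [   0.55    -0.40    -0.40]
  [   0.00     1.00     0.00]
  [  -0.25    -0.05     0.80]
d = (I − A) x:
  d_M = (+0.55)·800 + (-0.40)·150 + (-0.40)·900 = 20.00
  d_C = (+0.00)·800 + (+1.00)·150 + (+0.00)·900 = 150.00
  d_F = (-0.25)·800 + (-0.05)·150 + (+0.80)·900 = 512.50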